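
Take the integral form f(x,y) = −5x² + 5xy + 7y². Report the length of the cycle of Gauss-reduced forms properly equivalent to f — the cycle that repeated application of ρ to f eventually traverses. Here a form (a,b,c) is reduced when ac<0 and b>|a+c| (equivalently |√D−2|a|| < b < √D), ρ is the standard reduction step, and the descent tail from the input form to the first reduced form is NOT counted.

D = 165, ⌊√D⌋ = 12
river: ρ → (7,9,-3)
river: ρ → (-3,9,7)
river: ρ → (7,5,-5)
river: ρ → (-5,5,7)
ρ-cycle length = 4 (tail of 0 descent steps not counted)

4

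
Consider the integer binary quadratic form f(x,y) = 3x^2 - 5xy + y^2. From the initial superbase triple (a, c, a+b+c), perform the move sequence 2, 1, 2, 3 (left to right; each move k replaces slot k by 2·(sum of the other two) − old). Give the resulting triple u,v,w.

start (3,1,-1) = (f(1,0),f(0,1),f(1,1))
replace slot 2: 2·(3+(-1)) − 1 = 3 → (3,3,-1)
replace slot 1: 2·(3+(-1)) − 3 = 1 → (1,3,-1)
replace slot 2: 2·(1+(-1)) − 3 = -3 → (1,-3,-1)
replace slot 3: 2·(1+(-3)) − (-1) = -3 → (1,-3,-3)

1,-3,-3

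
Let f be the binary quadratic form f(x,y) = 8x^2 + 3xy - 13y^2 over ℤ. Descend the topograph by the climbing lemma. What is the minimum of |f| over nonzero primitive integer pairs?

descent: ρ → (-13,-3,8)
descent: ρ → (8,19,-2)  [lands on river]
river: ρ → (-2,17,17)
river: ρ → (17,17,-2)
river: ρ → (-2,19,8)
river: ρ → (8,13,-8)
river: ρ → (-8,19,2)
river: ρ → (2,17,-17)
river: ρ → (-17,17,2)
river: ρ → (2,19,-8)
river: ρ → (-8,13,8)
closes: descent 2, river 10
min |a| on river = 2

2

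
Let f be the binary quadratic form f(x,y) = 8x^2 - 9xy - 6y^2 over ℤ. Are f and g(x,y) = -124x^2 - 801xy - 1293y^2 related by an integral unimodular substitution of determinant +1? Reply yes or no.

D₁ = 273, D₂ = 273
river cycle of f (length 8): (-6, 9, 8), (8, 7, -7), (-7, 7, 8), (8, 9, -6), (-6, 15, 2), (2, 13, -13), (-13, 13, 2), (2, 15, -6)
river cycle of g (length 8): (-6, 9, 8), (8, 7, -7), (-7, 7, 8), (8, 9, -6), (-6, 15, 2), (2, 13, -13), (-13, 13, 2), (2, 15, -6)
cycles coincide ⇒ equivalent

yes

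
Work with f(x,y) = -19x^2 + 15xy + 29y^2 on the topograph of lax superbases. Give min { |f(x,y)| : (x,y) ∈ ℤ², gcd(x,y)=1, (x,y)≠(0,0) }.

river: ρ → (29,43,-5)
river: ρ → (-5,47,11)
river: ρ → (11,41,-17)
river: ρ → (-17,27,25)
river: ρ → (25,23,-19)
river: ρ → (-19,15,29)
closes: descent 0, river 6
min |a| on river = 5

5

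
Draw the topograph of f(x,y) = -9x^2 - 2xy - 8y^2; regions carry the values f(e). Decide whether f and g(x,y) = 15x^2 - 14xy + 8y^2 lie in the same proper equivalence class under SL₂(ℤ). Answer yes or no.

D₁ = -284, D₂ = -284
f is negative-definite; reduce −f:
−f: flip: (9,2,8)→(8,-2,9)
−f: reduced (well bottom): (8,-2,9) with a≤c, −a<b≤a
flip sign back: reduced form of f is (-8,2,-9)
g: flip: (15,-14,8)→(8,14,15)
g: translate: b→-2 (≡14 mod 16), so (8,14,15)→(8,-2,9)
g: reduced (well bottom): (8,-2,9) with a≤c, −a<b≤a
reduced forms (-8, 2, -9) vs (8, -2, 9) ⇒ inequivalent

no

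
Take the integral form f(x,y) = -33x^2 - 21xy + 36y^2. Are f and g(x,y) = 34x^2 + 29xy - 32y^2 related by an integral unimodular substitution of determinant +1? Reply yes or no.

D₁ = 5193, D₂ = 5193
river cycle of f (length 10): (36, 21, -33), (-33, 45, 24), (24, 51, -27), (-27, 57, 18), (18, 51, -36), (-36, 21, 33), (33, 45, -24), (-24, 51, 27), (27, 57, -18), (-18, 51, 36)
river cycle of g (length 10): (-32, 35, 31), (31, 27, -36), (-36, 45, 22), (22, 43, -38), (-38, 33, 27), (27, 21, -44), (-44, 67, 4), (4, 69, -27), (-27, 39, 34), (34, 29, -32)
cycles differ ⇒ inequivalent

no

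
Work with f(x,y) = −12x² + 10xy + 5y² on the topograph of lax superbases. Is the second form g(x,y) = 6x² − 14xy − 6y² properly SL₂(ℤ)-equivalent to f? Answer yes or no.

D₁ = 340, D₂ = 340
river cycle of f (length 14): (5, 10, -12), (-12, 14, 3), (3, 16, -7), (-7, 12, 7), (7, 16, -3), (-3, 14, 12), (12, 10, -5), (-5, 10, 12), (12, 14, -3), (-3, 16, 7), … (4 more)
river cycle of g (length 6): (-6, 14, 6), (6, 10, -10), (-10, 10, 6), (6, 14, -6), (-6, 10, 10), (10, 10, -6)
cycles differ ⇒ inequivalent

no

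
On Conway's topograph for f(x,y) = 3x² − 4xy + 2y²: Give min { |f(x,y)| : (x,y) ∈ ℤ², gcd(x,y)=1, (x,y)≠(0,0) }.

translate: b→2 (≡-4 mod 6), so (3,-4,2)→(3,2,1)
flip: (3,2,1)→(1,-2,3)
translate: b→0 (≡-2 mod 2), so (1,-2,3)→(1,0,2)
reduced (well bottom): (1,0,2) with a≤c, −a<b≤a
well minimum = a = 1

1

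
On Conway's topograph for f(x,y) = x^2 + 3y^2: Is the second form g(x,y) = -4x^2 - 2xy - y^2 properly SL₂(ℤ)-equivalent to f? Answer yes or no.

D₁ = -12, D₂ = -12
f: reduced (well bottom): (1,0,3) with a≤c, −a<b≤a
g is negative-definite; reduce −g:
−g: flip: (4,2,1)→(1,-2,4)
−g: translate: b→0 (≡-2 mod 2), so (1,-2,4)→(1,0,3)
−g: reduced (well bottom): (1,0,3) with a≤c, −a<b≤a
flip sign back: reduced form of g is (-1,0,-3)
reduced forms (1, 0, 3) vs (-1, 0, -3) ⇒ inequivalent

no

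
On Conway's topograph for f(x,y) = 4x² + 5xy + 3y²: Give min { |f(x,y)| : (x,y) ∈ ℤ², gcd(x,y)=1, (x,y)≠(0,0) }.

translate: b→-3 (≡5 mod 8), so (4,5,3)→(4,-3,2)
flip: (4,-3,2)→(2,3,4)
translate: b→-1 (≡3 mod 4), so (2,3,4)→(2,-1,3)
reduced (well bottom): (2,-1,3) with a≤c, −a<b≤a
well minimum = a = 2

2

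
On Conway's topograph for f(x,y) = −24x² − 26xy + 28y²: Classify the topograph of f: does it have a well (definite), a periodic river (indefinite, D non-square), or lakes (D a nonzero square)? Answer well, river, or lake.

D = b²−4ac = (-26)² − 4·(-24)·28 = 3364
D = 58² is a perfect square ⇒ form factors over ℤ ⇒ lakes

lake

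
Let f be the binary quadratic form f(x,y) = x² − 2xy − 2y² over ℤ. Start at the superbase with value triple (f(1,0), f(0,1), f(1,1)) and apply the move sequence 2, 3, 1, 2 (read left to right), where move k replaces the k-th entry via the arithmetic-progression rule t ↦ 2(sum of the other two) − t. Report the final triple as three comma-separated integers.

start (1,-2,-3) = (f(1,0),f(0,1),f(1,1))
replace slot 2: 2·(1+(-3)) − (-2) = -2 → (1,-2,-3)
replace slot 3: 2·(1+(-2)) − (-3) = 1 → (1,-2,1)
replace slot 1: 2·((-2)+1) − 1 = -3 → (-3,-2,1)
replace slot 2: 2·((-3)+1) − (-2) = -2 → (-3,-2,1)

-3,-2,1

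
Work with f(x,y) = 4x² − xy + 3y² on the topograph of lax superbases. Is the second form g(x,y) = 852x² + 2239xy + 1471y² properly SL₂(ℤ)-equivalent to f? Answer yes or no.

D₁ = -47, D₂ = -47
f: flip: (4,-1,3)→(3,1,4)
f: reduced (well bottom): (3,1,4) with a≤c, −a<b≤a
g: translate: b→535 (≡2239 mod 1704), so (852,2239,1471)→(852,535,84)
g: flip: (852,535,84)→(84,-535,852)
g: translate: b→-31 (≡-535 mod 168), so (84,-535,852)→(84,-31,3)
g: flip: (84,-31,3)→(3,31,84)
g: translate: b→1 (≡31 mod 6), so (3,31,84)→(3,1,4)
g: reduced (well bottom): (3,1,4) with a≤c, −a<b≤a
reduced forms (3, 1, 4) vs (3, 1, 4) ⇒ equivalent

yes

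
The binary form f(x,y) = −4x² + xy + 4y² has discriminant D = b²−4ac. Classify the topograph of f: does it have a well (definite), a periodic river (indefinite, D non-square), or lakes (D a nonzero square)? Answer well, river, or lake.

D = b²−4ac = 1² − 4·(-4)·4 = 65
D > 0 non-square ⇒ indefinite ⇒ periodic river

river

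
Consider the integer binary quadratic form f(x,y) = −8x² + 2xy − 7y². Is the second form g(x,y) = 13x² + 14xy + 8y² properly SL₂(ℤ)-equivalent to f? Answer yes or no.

D₁ = -220, D₂ = -220
f is negative-definite; reduce −f:
−f: flip: (8,-2,7)→(7,2,8)
−f: reduced (well bottom): (7,2,8) with a≤c, −a<b≤a
flip sign back: reduced form of f is (-7,-2,-8)
g: translate: b→-12 (≡14 mod 26), so (13,14,8)→(13,-12,7)
g: flip: (13,-12,7)→(7,12,13)
g: translate: b→-2 (≡12 mod 14), so (7,12,13)→(7,-2,8)
g: reduced (well bottom): (7,-2,8) with a≤c, −a<b≤a
reduced forms (-7, -2, -8) vs (7, -2, 8) ⇒ inequivalent

no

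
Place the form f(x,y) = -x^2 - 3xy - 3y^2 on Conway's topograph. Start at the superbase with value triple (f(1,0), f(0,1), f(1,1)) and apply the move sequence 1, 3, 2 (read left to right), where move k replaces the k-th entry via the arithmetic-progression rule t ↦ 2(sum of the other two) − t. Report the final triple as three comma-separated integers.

start (-1,-3,-7) = (f(1,0),f(0,1),f(1,1))
replace slot 1: 2·((-3)+(-7)) − (-1) = -19 → (-19,-3,-7)
replace slot 3: 2·((-19)+(-3)) − (-7) = -37 → (-19,-3,-37)
replace slot 2: 2·((-19)+(-37)) − (-3) = -109 → (-19,-109,-37)

-19,-109,-37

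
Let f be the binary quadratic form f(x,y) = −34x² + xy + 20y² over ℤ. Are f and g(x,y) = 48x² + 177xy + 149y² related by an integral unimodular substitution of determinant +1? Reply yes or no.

D₁ = 2721, D₂ = 2721
river cycle of f (length 58): (20, 39, -15), (-15, 51, 2), (2, 49, -40), (-40, 31, 11), (11, 35, -34), (-34, 33, 12), (12, 39, -25), (-25, 11, 26), (26, 41, -10), (-10, 39, 30), … (48 more)
river cycle of g (length 58): (20, 39, -15), (-15, 51, 2), (2, 49, -40), (-40, 31, 11), (11, 35, -34), (-34, 33, 12), (12, 39, -25), (-25, 11, 26), (26, 41, -10), (-10, 39, 30), … (48 more)
cycles coincide ⇒ equivalent

yes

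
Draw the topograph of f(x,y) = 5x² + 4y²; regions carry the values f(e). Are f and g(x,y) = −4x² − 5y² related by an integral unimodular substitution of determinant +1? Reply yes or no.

D₁ = -80, D₂ = -80
f: flip: (5,0,4)→(4,0,5)
f: reduced (well bottom): (4,0,5) with a≤c, −a<b≤a
g is negative-definite; reduce −g:
−g: reduced (well bottom): (4,0,5) with a≤c, −a<b≤a
flip sign back: reduced form of g is (-4,0,-5)
reduced forms (4, 0, 5) vs (-4, 0, -5) ⇒ inequivalent

no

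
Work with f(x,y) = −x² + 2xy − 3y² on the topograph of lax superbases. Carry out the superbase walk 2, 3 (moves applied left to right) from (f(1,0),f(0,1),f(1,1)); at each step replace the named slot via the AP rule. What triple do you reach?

start (-1,-3,-2) = (f(1,0),f(0,1),f(1,1))
replace slot 2: 2·((-1)+(-2)) − (-3) = -3 → (-1,-3,-2)
replace slot 3: 2·((-1)+(-3)) − (-2) = -6 → (-1,-3,-6)

-1,-3,-6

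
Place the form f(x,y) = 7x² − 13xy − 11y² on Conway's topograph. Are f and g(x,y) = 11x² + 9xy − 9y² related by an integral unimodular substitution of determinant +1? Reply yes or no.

D₁ = 477, D₂ = 477
river cycle of f (length 8): (-11, 13, 7), (7, 15, -9), (-9, 21, 1), (1, 21, -9), (-9, 15, 7), (7, 13, -11), (-11, 9, 9), (9, 9, -11)
river cycle of g (length 8): (-9, 9, 11), (11, 13, -7), (-7, 15, 9), (9, 21, -1), (-1, 21, 9), (9, 15, -7), (-7, 13, 11), (11, 9, -9)
cycles differ ⇒ inequivalent

no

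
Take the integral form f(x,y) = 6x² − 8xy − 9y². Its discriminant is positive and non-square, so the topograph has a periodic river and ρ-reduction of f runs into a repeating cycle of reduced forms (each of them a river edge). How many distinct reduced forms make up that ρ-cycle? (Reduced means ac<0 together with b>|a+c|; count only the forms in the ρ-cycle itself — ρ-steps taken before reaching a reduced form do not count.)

D = 280, ⌊√D⌋ = 16
descent: ρ → (-9,8,6)  [lands on river]
river: ρ → (6,16,-1)
river: ρ → (-1,16,6)
river: ρ → (6,8,-9)
river: ρ → (-9,10,5)
river: ρ → (5,10,-9)
ρ-cycle length = 6 (tail of 1 descent step not counted)

6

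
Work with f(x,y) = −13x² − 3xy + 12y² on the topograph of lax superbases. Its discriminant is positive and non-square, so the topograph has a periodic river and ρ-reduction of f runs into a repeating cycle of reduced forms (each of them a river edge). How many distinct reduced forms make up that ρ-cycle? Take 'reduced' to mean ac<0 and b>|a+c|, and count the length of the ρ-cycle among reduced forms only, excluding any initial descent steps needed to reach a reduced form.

D = 633, ⌊√D⌋ = 25
descent: ρ → (12,3,-13)  [lands on river]
river: ρ → (-13,23,2)
river: ρ → (2,25,-1)
river: ρ → (-1,25,2)
river: ρ → (2,23,-13)
river: ρ → (-13,3,12)
river: ρ → (12,21,-4)
river: ρ → (-4,19,17)
river: ρ → (17,15,-6)
river: ρ → (-6,21,8)
river: ρ → (8,11,-16)
river: ρ → (-16,21,3)
river: ρ → (3,21,-16)
river: ρ → (-16,11,8)
river: ρ → (8,21,-6)
river: ρ → (-6,15,17)
river: ρ → (17,19,-4)
river: ρ → (-4,21,12)
ρ-cycle length = 18 (tail of 1 descent step not counted)

18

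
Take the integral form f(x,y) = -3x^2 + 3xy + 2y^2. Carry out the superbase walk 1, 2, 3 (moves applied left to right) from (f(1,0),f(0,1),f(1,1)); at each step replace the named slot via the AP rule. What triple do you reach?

start (-3,2,2) = (f(1,0),f(0,1),f(1,1))
replace slot 1: 2·(2+2) − (-3) = 11 → (11,2,2)
replace slot 2: 2·(11+2) − 2 = 24 → (11,24,2)
replace slot 3: 2·(11+24) − 2 = 68 → (11,24,68)

11,24,68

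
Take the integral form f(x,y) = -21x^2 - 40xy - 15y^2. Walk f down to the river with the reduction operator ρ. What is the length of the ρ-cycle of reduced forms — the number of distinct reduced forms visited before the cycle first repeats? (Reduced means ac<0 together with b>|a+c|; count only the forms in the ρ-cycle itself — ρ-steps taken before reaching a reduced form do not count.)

D = 340, ⌊√D⌋ = 18
descent: ρ → (-15,10,4)
descent: ρ → (4,14,-9)  [lands on river]
river: ρ → (-9,4,9)
river: ρ → (9,14,-4)
river: ρ → (-4,18,1)
river: ρ → (1,18,-4)
river: ρ → (-4,14,9)
river: ρ → (9,4,-9)
river: ρ → (-9,14,4)
river: ρ → (4,18,-1)
river: ρ → (-1,18,4)
ρ-cycle length = 10 (tail of 2 descent steps not counted)

10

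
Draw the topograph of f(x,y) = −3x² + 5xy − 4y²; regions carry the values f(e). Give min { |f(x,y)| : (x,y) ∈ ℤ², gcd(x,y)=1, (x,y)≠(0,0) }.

translate: b→1 (≡-5 mod 6), so (3,-5,4)→(3,1,2)
flip: (3,1,2)→(2,-1,3)
reduced (well bottom): (2,-1,3) with a≤c, −a<b≤a
well minimum |f| = |-2| = 2 (negative-definite)

2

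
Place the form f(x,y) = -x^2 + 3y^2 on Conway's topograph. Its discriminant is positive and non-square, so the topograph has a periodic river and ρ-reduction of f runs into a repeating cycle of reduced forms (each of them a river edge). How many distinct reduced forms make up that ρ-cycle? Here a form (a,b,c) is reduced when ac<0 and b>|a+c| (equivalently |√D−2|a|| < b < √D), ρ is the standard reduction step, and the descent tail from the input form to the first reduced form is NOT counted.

D = 12, ⌊√D⌋ = 3
descent: ρ → (3,0,-1)
descent: ρ → (-1,2,2)  [lands on river]
river: ρ → (2,2,-1)
ρ-cycle length = 2 (tail of 2 descent steps not counted)

2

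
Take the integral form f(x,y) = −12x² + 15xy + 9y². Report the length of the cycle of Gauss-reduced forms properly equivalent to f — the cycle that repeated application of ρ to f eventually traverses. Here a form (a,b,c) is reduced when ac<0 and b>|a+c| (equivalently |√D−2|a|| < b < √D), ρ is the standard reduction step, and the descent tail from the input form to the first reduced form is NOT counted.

D = 657, ⌊√D⌋ = 25
river: ρ → (9,21,-6)
river: ρ → (-6,15,18)
river: ρ → (18,21,-3)
river: ρ → (-3,21,18)
river: ρ → (18,15,-6)
river: ρ → (-6,21,9)
river: ρ → (9,15,-12)
river: ρ → (-12,9,12)
river: ρ → (12,15,-9)
river: ρ → (-9,21,6)
river: ρ → (6,15,-18)
river: ρ → (-18,21,3)
river: ρ → (3,21,-18)
river: ρ → (-18,15,6)
river: ρ → (6,21,-9)
river: ρ → (-9,15,12)
river: ρ → (12,9,-12)
river: ρ → (-12,15,9)
ρ-cycle length = 18 (tail of 0 descent steps not counted)

18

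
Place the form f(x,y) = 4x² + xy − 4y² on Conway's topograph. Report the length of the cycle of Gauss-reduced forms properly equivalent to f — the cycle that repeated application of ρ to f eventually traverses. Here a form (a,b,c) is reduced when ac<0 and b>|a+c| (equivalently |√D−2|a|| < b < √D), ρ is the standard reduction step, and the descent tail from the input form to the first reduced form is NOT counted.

D = 65, ⌊√D⌋ = 8
river: ρ → (-4,7,1)
river: ρ → (1,7,-4)
river: ρ → (-4,1,4)
river: ρ → (4,7,-1)
river: ρ → (-1,7,4)
river: ρ → (4,1,-4)
ρ-cycle length = 6 (tail of 0 descent steps not counted)

6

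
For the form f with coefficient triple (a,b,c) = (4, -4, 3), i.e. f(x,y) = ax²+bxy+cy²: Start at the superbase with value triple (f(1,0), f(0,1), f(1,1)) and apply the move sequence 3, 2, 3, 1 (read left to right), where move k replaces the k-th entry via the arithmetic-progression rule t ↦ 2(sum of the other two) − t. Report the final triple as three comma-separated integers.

start (4,3,3) = (f(1,0),f(0,1),f(1,1))
replace slot 3: 2·(4+3) − 3 = 11 → (4,3,11)
replace slot 2: 2·(4+11) − 3 = 27 → (4,27,11)
replace slot 3: 2·(4+27) − 11 = 51 → (4,27,51)
replace slot 1: 2·(27+51) − 4 = 152 → (152,27,51)

152,27,51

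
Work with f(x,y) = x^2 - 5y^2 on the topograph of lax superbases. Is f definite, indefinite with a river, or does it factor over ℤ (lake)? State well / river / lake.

D = b²−4ac = 0² − 4·1·(-5) = 20
D > 0 non-square ⇒ indefinite ⇒ periodic river

river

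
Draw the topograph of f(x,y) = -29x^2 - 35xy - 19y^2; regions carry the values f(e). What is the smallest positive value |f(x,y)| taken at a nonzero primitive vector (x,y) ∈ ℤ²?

translate: b→-23 (≡35 mod 58), so (29,35,19)→(29,-23,13)
flip: (29,-23,13)→(13,23,29)
translate: b→-3 (≡23 mod 26), so (13,23,29)→(13,-3,19)
reduced (well bottom): (13,-3,19) with a≤c, −a<b≤a
well minimum |f| = |-13| = 13 (negative-definite)

13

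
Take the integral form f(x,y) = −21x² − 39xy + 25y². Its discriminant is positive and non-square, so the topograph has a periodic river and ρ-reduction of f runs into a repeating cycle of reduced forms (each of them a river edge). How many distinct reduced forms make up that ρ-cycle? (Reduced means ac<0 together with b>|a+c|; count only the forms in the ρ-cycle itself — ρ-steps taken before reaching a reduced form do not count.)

D = 3621, ⌊√D⌋ = 60
descent: ρ → (25,39,-21)  [lands on river]
river: ρ → (-21,45,19)
river: ρ → (19,31,-35)
river: ρ → (-35,39,15)
river: ρ → (15,51,-17)
river: ρ → (-17,51,15)
river: ρ → (15,39,-35)
river: ρ → (-35,31,19)
river: ρ → (19,45,-21)
river: ρ → (-21,39,25)
river: ρ → (25,11,-35)
river: ρ → (-35,59,1)
river: ρ → (1,59,-35)
river: ρ → (-35,11,25)
ρ-cycle length = 14 (tail of 1 descent step not counted)

14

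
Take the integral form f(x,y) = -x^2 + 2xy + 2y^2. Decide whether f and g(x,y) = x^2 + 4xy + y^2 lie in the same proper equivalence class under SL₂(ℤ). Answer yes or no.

D₁ = 12, D₂ = 12
river cycle of f (length 2): (2, 2, -1), (-1, 2, 2)
river cycle of g (length 2): (1, 2, -2), (-2, 2, 1)
cycles differ ⇒ inequivalent

no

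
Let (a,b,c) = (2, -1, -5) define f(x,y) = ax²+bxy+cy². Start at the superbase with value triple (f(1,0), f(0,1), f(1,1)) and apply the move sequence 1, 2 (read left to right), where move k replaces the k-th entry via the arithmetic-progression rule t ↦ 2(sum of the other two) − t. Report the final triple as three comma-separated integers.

start (2,-5,-4) = (f(1,0),f(0,1),f(1,1))
replace slot 1: 2·((-5)+(-4)) − 2 = -20 → (-20,-5,-4)
replace slot 2: 2·((-20)+(-4)) − (-5) = -43 → (-20,-43,-4)

-20,-43,-4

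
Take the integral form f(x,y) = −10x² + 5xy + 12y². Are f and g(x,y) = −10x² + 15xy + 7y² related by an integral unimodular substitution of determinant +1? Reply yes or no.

D₁ = 505, D₂ = 505
river cycle of f (length 8): (12, 19, -3), (-3, 17, 18), (18, 19, -2), (-2, 21, 8), (8, 11, -12), (-12, 13, 7), (7, 15, -10), (-10, 5, 12)
river cycle of g (length 8): (7, 13, -12), (-12, 11, 8), (8, 21, -2), (-2, 19, 18), (18, 17, -3), (-3, 19, 12), (12, 5, -10), (-10, 15, 7)
cycles differ ⇒ inequivalent

no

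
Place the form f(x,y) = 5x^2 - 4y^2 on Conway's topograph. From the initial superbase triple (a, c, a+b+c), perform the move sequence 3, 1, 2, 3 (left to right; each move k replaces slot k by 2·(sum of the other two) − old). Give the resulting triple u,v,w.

start (5,-4,1) = (f(1,0),f(0,1),f(1,1))
replace slot 3: 2·(5+(-4)) − 1 = 1 → (5,-4,1)
replace slot 1: 2·((-4)+1) − 5 = -11 → (-11,-4,1)
replace slot 2: 2·((-11)+1) − (-4) = -16 → (-11,-16,1)
replace slot 3: 2·((-11)+(-16)) − 1 = -55 → (-11,-16,-55)

-11,-16,-55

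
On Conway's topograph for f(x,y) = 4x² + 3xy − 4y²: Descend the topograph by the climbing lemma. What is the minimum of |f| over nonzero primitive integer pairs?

river: ρ → (-4,5,3)
river: ρ → (3,7,-2)
river: ρ → (-2,5,6)
river: ρ → (6,7,-1)
river: ρ → (-1,7,6)
river: ρ → (6,5,-2)
river: ρ → (-2,7,3)
river: ρ → (3,5,-4)
river: ρ → (-4,3,4)
river: ρ → (4,5,-3)
river: ρ → (-3,7,2)
river: ρ → (2,5,-6)
river: ρ → (-6,7,1)
river: ρ → (1,7,-6)
river: ρ → (-6,5,2)
river: ρ → (2,7,-3)
river: ρ → (-3,5,4)
river: ρ → (4,3,-4)
closes: descent 0, river 18
min |a| on river = 1

1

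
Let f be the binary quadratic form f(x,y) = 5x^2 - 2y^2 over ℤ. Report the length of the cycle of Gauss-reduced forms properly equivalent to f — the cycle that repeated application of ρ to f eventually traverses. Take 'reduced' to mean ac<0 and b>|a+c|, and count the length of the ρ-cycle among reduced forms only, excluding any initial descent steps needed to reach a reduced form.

D = 40, ⌊√D⌋ = 6
descent: ρ → (-2,4,3)  [lands on river]
river: ρ → (3,2,-3)
river: ρ → (-3,4,2)
river: ρ → (2,4,-3)
river: ρ → (-3,2,3)
river: ρ → (3,4,-2)
ρ-cycle length = 6 (tail of 1 descent step not counted)

6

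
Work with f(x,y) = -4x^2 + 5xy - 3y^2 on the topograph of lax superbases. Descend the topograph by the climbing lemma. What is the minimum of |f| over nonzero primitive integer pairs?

translate: b→3 (≡-5 mod 8), so (4,-5,3)→(4,3,2)
flip: (4,3,2)→(2,-3,4)
translate: b→1 (≡-3 mod 4), so (2,-3,4)→(2,1,3)
reduced (well bottom): (2,1,3) with a≤c, −a<b≤a
well minimum |f| = |-2| = 2 (negative-definite)

2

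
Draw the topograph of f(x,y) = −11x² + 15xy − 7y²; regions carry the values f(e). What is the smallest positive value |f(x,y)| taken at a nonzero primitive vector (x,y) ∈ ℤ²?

translate: b→7 (≡-15 mod 22), so (11,-15,7)→(11,7,3)
flip: (11,7,3)→(3,-7,11)
translate: b→-1 (≡-7 mod 6), so (3,-7,11)→(3,-1,7)
reduced (well bottom): (3,-1,7) with a≤c, −a<b≤a
well minimum |f| = |-3| = 3 (negative-definite)

3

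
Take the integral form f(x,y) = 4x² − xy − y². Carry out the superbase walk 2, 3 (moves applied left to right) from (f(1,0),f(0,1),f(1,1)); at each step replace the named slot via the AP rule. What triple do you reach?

start (4,-1,2) = (f(1,0),f(0,1),f(1,1))
replace slot 2: 2·(4+2) − (-1) = 13 → (4,13,2)
replace slot 3: 2·(4+13) − 2 = 32 → (4,13,32)

4,13,32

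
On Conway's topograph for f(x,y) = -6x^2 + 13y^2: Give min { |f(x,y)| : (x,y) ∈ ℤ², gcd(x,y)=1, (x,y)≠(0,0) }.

descent: ρ → (13,0,-6)
descent: ρ → (-6,12,7)  [lands on river]
river: ρ → (7,16,-2)
river: ρ → (-2,16,7)
river: ρ → (7,12,-6)
closes: descent 2, river 4
min |a| on river = 2

2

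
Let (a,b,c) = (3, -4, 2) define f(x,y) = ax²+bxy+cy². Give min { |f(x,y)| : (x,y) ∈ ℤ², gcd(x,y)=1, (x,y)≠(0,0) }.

translate: b→2 (≡-4 mod 6), so (3,-4,2)→(3,2,1)
flip: (3,2,1)→(1,-2,3)
translate: b→0 (≡-2 mod 2), so (1,-2,3)→(1,0,2)
reduced (well bottom): (1,0,2) with a≤c, −a<b≤a
well minimum = a = 1

1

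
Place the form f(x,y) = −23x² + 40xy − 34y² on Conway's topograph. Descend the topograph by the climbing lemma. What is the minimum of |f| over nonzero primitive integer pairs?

translate: b→6 (≡-40 mod 46), so (23,-40,34)→(23,6,17)
flip: (23,6,17)→(17,-6,23)
reduced (well bottom): (17,-6,23) with a≤c, −a<b≤a
well minimum |f| = |-17| = 17 (negative-definite)

17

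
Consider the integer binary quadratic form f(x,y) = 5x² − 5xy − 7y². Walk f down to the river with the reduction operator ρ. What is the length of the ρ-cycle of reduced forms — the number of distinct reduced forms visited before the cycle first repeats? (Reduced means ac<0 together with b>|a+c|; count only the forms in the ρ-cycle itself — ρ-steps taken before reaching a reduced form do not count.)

D = 165, ⌊√D⌋ = 12
descent: ρ → (-7,5,5)  [lands on river]
river: ρ → (5,5,-7)
river: ρ → (-7,9,3)
river: ρ → (3,9,-7)
ρ-cycle length = 4 (tail of 1 descent step not counted)

4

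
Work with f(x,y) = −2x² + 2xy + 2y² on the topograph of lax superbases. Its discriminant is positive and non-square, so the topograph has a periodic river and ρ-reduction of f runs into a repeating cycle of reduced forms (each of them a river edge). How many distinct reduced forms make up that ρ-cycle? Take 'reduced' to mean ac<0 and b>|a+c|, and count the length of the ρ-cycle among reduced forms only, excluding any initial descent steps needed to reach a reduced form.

D = 20, ⌊√D⌋ = 4
river: ρ → (2,2,-2)
river: ρ → (-2,2,2)
ρ-cycle length = 2 (tail of 0 descent steps not counted)

2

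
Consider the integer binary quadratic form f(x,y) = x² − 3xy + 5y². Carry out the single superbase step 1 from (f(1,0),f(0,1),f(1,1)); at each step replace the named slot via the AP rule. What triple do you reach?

start (1,5,3) = (f(1,0),f(0,1),f(1,1))
replace slot 1: 2·(5+3) − 1 = 15 → (15,5,3)

15,5,3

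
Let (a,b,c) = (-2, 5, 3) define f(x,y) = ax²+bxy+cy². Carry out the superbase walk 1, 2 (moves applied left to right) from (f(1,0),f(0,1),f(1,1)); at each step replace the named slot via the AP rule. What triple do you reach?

start (-2,3,6) = (f(1,0),f(0,1),f(1,1))
replace slot 1: 2·(3+6) − (-2) = 20 → (20,3,6)
replace slot 2: 2·(20+6) − 3 = 49 → (20,49,6)

20,49,6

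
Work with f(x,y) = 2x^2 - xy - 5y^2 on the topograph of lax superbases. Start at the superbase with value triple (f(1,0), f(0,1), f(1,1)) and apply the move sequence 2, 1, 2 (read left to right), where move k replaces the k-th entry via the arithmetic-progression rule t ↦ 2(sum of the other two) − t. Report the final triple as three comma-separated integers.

start (2,-5,-4) = (f(1,0),f(0,1),f(1,1))
replace slot 2: 2·(2+(-4)) − (-5) = 1 → (2,1,-4)
replace slot 1: 2·(1+(-4)) − 2 = -8 → (-8,1,-4)
replace slot 2: 2·((-8)+(-4)) − 1 = -25 → (-8,-25,-4)

-8,-25,-4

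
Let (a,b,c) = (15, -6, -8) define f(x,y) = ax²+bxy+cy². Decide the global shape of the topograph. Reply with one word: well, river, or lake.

D = b²−4ac = (-6)² − 4·15·(-8) = 516
D > 0 non-square ⇒ indefinite ⇒ periodic river

river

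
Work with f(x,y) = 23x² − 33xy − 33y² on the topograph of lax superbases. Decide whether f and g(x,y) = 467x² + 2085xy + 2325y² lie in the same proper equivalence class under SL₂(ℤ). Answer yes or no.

D₁ = 4125, D₂ = 4125
river cycle of f (length 10): (-33, 33, 23), (23, 59, -7), (-7, 53, 47), (47, 41, -13), (-13, 63, 3), (3, 63, -13), (-13, 41, 47), (47, 53, -7), (-7, 59, 23), (23, 33, -33)
river cycle of g (length 10): (23, 59, -7), (-7, 53, 47), (47, 41, -13), (-13, 63, 3), (3, 63, -13), (-13, 41, 47), (47, 53, -7), (-7, 59, 23), (23, 33, -33), (-33, 33, 23)
cycles coincide ⇒ equivalent

yes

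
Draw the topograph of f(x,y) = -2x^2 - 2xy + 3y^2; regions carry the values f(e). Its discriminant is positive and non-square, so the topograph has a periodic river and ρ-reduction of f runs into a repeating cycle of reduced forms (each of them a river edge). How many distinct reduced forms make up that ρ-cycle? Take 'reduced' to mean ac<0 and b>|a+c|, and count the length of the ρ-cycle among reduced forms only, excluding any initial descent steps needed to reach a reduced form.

D = 28, ⌊√D⌋ = 5
descent: ρ → (3,2,-2)  [lands on river]
river: ρ → (-2,2,3)
river: ρ → (3,4,-1)
river: ρ → (-1,4,3)
ρ-cycle length = 4 (tail of 1 descent step not counted)

4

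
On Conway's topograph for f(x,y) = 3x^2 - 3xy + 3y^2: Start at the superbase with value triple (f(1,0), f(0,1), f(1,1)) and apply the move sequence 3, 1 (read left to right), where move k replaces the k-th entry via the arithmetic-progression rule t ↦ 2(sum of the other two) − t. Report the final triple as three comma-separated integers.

start (3,3,3) = (f(1,0),f(0,1),f(1,1))
replace slot 3: 2·(3+3) − 3 = 9 → (3,3,9)
replace slot 1: 2·(3+9) − 3 = 21 → (21,3,9)

21,3,9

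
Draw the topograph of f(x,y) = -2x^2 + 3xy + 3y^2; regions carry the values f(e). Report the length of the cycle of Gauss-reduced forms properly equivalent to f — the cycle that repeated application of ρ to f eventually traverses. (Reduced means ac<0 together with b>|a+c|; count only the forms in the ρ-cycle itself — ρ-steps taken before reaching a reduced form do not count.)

D = 33, ⌊√D⌋ = 5
river: ρ → (3,3,-2)
river: ρ → (-2,5,1)
river: ρ → (1,5,-2)
river: ρ → (-2,3,3)
ρ-cycle length = 4 (tail of 0 descent steps not counted)

4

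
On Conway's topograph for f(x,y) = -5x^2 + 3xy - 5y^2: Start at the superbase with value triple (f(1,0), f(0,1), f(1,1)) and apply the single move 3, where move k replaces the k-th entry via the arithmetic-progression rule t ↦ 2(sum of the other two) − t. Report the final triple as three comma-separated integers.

start (-5,-5,-7) = (f(1,0),f(0,1),f(1,1))
replace slot 3: 2·((-5)+(-5)) − (-7) = -13 → (-5,-5,-13)

-5,-5,-13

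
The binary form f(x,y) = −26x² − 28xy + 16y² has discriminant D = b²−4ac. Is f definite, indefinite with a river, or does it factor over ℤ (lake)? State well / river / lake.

D = b²−4ac = (-28)² − 4·(-26)·16 = 2448
D > 0 non-square ⇒ indefinite ⇒ periodic river

river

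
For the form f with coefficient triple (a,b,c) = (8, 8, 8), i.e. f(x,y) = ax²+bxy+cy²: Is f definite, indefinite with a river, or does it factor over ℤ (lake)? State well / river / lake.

D = b²−4ac = 8² − 4·8·8 = -192
D < 0 ⇒ definite ⇒ every region one sign ⇒ single well

well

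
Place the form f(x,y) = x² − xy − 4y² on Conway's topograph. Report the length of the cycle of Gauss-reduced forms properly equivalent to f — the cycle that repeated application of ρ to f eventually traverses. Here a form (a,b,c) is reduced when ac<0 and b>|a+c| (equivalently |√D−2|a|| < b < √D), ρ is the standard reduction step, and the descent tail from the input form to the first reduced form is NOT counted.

D = 17, ⌊√D⌋ = 4
descent: ρ → (-4,1,1)
descent: ρ → (1,3,-2)  [lands on river]
river: ρ → (-2,1,2)
river: ρ → (2,3,-1)
river: ρ → (-1,3,2)
river: ρ → (2,1,-2)
river: ρ → (-2,3,1)
ρ-cycle length = 6 (tail of 2 descent steps not counted)

6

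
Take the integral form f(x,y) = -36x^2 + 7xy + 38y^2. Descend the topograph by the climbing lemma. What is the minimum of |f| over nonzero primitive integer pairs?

river: ρ → (38,69,-5)
river: ρ → (-5,71,24)
river: ρ → (24,73,-2)
river: ρ → (-2,71,60)
river: ρ → (60,49,-13)
river: ρ → (-13,55,48)
river: ρ → (48,41,-20)
river: ρ → (-20,39,50)
river: ρ → (50,61,-9)
river: ρ → (-9,65,36)
river: ρ → (36,7,-38)
river: ρ → (-38,69,5)
river: ρ → (5,71,-24)
river: ρ → (-24,73,2)
river: ρ → (2,71,-60)
river: ρ → (-60,49,13)
river: ρ → (13,55,-48)
river: ρ → (-48,41,20)
river: ρ → (20,39,-50)
river: ρ → (-50,61,9)
river: ρ → (9,65,-36)
river: ρ → (-36,7,38)
closes: descent 0, river 22
min |a| on river = 2

2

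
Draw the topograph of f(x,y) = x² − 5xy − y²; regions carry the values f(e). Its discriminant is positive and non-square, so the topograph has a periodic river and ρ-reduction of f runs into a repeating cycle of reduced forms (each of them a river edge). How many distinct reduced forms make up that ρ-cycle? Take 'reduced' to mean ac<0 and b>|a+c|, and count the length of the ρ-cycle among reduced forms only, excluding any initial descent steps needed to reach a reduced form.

D = 29, ⌊√D⌋ = 5
descent: ρ → (-1,5,1)  [lands on river]
river: ρ → (1,5,-1)
ρ-cycle length = 2 (tail of 1 descent step not counted)

2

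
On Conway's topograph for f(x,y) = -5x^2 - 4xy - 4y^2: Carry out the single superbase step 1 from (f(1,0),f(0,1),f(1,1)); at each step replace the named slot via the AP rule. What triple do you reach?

start (-5,-4,-13) = (f(1,0),f(0,1),f(1,1))
replace slot 1: 2·((-4)+(-13)) − (-5) = -29 → (-29,-4,-13)

-29,-4,-13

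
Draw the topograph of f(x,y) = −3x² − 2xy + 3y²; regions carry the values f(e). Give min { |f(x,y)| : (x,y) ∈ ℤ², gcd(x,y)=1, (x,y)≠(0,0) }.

descent: ρ → (3,2,-3)  [lands on river]
river: ρ → (-3,4,2)
river: ρ → (2,4,-3)
river: ρ → (-3,2,3)
river: ρ → (3,4,-2)
river: ρ → (-2,4,3)
closes: descent 1, river 6
min |a| on river = 2

2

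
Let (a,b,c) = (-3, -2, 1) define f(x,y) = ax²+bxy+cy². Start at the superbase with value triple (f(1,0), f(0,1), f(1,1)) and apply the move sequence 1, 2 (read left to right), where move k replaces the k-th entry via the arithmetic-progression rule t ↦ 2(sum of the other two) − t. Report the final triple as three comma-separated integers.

start (-3,1,-4) = (f(1,0),f(0,1),f(1,1))
replace slot 1: 2·(1+(-4)) − (-3) = -3 → (-3,1,-4)
replace slot 2: 2·((-3)+(-4)) − 1 = -15 → (-3,-15,-4)

-3,-15,-4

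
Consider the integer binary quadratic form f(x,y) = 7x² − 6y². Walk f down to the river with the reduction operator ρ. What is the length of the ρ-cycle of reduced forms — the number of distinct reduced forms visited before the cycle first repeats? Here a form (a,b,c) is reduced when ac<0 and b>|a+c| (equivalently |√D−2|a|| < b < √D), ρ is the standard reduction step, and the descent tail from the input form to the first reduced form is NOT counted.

D = 168, ⌊√D⌋ = 12
descent: ρ → (-6,12,1)  [lands on river]
river: ρ → (1,12,-6)
ρ-cycle length = 2 (tail of 1 descent step not counted)

2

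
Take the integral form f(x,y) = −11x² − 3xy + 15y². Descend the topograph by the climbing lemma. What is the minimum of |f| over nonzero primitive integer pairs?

descent: ρ → (15,3,-11)
descent: ρ → (-11,19,7)  [lands on river]
river: ρ → (7,23,-5)
river: ρ → (-5,17,19)
river: ρ → (19,21,-3)
river: ρ → (-3,21,19)
river: ρ → (19,17,-5)
river: ρ → (-5,23,7)
river: ρ → (7,19,-11)
river: ρ → (-11,25,1)
river: ρ → (1,25,-11)
closes: descent 2, river 10
min |a| on river = 1

1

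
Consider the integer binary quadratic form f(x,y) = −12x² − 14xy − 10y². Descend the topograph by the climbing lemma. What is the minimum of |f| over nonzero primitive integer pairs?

translate: b→-10 (≡14 mod 24), so (12,14,10)→(12,-10,8)
flip: (12,-10,8)→(8,10,12)
translate: b→-6 (≡10 mod 16), so (8,10,12)→(8,-6,10)
reduced (well bottom): (8,-6,10) with a≤c, −a<b≤a
well minimum |f| = |-8| = 8 (negative-definite)

8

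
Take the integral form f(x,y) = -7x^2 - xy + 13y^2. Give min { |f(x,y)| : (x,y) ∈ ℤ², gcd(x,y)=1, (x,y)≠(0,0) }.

descent: ρ → (13,1,-7)
descent: ρ → (-7,13,7)  [lands on river]
river: ρ → (7,15,-5)
river: ρ → (-5,15,7)
river: ρ → (7,13,-7)
river: ρ → (-7,15,5)
river: ρ → (5,15,-7)
closes: descent 2, river 6
min |a| on river = 5

5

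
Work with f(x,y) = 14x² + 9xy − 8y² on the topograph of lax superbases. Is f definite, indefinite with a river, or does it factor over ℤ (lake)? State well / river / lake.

D = b²−4ac = 9² − 4·14·(-8) = 529
D = 23² is a perfect square ⇒ form factors over ℤ ⇒ lakes

lake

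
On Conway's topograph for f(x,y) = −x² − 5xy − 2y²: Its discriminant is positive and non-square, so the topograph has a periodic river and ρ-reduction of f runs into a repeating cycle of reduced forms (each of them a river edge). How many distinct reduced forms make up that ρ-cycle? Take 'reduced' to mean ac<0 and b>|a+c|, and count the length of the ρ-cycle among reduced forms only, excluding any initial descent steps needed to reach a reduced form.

D = 17, ⌊√D⌋ = 4
descent: ρ → (-2,1,2)  [lands on river]
river: ρ → (2,3,-1)
river: ρ → (-1,3,2)
river: ρ → (2,1,-2)
river: ρ → (-2,3,1)
river: ρ → (1,3,-2)
ρ-cycle length = 6 (tail of 1 descent step not counted)

6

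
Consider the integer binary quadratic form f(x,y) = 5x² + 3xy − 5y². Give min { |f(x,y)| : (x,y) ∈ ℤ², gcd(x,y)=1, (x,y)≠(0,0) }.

river: ρ → (-5,7,3)
river: ρ → (3,5,-7)
river: ρ → (-7,9,1)
river: ρ → (1,9,-7)
river: ρ → (-7,5,3)
river: ρ → (3,7,-5)
river: ρ → (-5,3,5)
river: ρ → (5,7,-3)
river: ρ → (-3,5,7)
river: ρ → (7,9,-1)
river: ρ → (-1,9,7)
river: ρ → (7,5,-3)
river: ρ → (-3,7,5)
river: ρ → (5,3,-5)
closes: descent 0, river 14
min |a| on river = 1

1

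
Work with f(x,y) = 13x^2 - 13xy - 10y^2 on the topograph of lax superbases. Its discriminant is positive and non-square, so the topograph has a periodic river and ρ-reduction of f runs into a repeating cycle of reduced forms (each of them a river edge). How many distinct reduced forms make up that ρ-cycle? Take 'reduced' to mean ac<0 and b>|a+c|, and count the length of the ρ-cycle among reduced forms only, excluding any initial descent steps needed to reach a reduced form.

D = 689, ⌊√D⌋ = 26
descent: ρ → (-10,13,13)  [lands on river]
river: ρ → (13,13,-10)
river: ρ → (-10,7,16)
river: ρ → (16,25,-1)
river: ρ → (-1,25,16)
river: ρ → (16,7,-10)
ρ-cycle length = 6 (tail of 1 descent step not counted)

6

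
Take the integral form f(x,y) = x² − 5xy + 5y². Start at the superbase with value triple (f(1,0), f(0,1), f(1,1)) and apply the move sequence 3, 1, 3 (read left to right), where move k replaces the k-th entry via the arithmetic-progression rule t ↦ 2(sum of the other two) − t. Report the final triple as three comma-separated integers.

start (1,5,1) = (f(1,0),f(0,1),f(1,1))
replace slot 3: 2·(1+5) − 1 = 11 → (1,5,11)
replace slot 1: 2·(5+11) − 1 = 31 → (31,5,11)
replace slot 3: 2·(31+5) − 11 = 61 → (31,5,61)

31,5,61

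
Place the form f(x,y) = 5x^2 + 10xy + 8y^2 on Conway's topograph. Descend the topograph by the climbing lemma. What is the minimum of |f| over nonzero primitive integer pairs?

translate: b→0 (≡10 mod 10), so (5,10,8)→(5,0,3)
flip: (5,0,3)→(3,0,5)
reduced (well bottom): (3,0,5) with a≤c, −a<b≤a
well minimum = a = 3

3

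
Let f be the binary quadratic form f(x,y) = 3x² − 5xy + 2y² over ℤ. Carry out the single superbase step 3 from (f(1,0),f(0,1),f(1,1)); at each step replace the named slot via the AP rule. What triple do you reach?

start (3,2,0) = (f(1,0),f(0,1),f(1,1))
replace slot 3: 2·(3+2) − 0 = 10 → (3,2,10)

3,2,10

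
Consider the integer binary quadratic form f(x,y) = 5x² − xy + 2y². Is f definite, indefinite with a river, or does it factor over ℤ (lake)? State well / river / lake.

D = b²−4ac = (-1)² − 4·5·2 = -39
D < 0 ⇒ definite ⇒ every region one sign ⇒ single well

well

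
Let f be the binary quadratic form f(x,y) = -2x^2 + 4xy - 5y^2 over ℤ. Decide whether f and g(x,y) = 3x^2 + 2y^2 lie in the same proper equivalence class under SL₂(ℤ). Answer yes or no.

D₁ = -24, D₂ = -24
f is negative-definite; reduce −f:
−f: translate: b→0 (≡-4 mod 4), so (2,-4,5)→(2,0,3)
−f: reduced (well bottom): (2,0,3) with a≤c, −a<b≤a
flip sign back: reduced form of f is (-2,0,-3)
g: flip: (3,0,2)→(2,0,3)
g: reduced (well bottom): (2,0,3) with a≤c, −a<b≤a
reduced forms (-2, 0, -3) vs (2, 0, 3) ⇒ inequivalent

no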